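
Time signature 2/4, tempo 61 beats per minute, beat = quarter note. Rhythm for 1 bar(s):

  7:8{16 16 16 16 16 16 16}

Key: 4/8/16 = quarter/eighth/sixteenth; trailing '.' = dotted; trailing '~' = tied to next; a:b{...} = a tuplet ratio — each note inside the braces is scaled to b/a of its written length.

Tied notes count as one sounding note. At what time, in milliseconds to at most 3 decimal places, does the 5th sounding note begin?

1. 0.0ms @ 0 + 281.03ms (2/7)
2. 281.03ms @ 2/7 + 281.03ms (2/7)
3. 562.061ms @ 4/7 + 281.03ms (2/7)
4. 843.091ms @ 6/7 + 281.03ms (2/7)
5. 1124.122ms @ 8/7 + 281.03ms (2/7)
6. 1405.152ms @ 10/7 + 281.03ms (2/7)
7. 1686.183ms @ 12/7 + 281.03ms (2/7)

note 5 onset = 8/7b = 1124.122ms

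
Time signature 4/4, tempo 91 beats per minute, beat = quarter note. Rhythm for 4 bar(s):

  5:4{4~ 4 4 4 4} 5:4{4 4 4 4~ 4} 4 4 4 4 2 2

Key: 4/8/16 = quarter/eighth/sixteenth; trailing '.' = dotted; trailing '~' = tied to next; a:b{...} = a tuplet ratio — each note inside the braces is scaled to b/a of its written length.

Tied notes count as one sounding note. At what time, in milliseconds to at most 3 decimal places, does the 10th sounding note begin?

note 10 onset = 9b = 5934.066ms

1. 0.0ms @ 0 + 1054.945ms (8/5)
2. 1054.945ms @ 8/5 + 527.473ms (4/5)
3. 1582.418ms @ 12/5 + 527.473ms (4/5)
4. 2109.89ms @ 16/5 + 527.473ms (4/5)
5. 2637.363ms @ 4 + 527.473ms (4/5)
6. 3164.835ms @ 24/5 + 527.473ms (4/5)
7. 3692.308ms @ 28/5 + 527.473ms (4/5)
8. 4219.78ms @ 32/5 + 1054.945ms (8/5)
9. 5274.725ms @ 8 + 659.341ms (1)
10. 5934.066ms @ 9 + 659.341ms (1)
11. 6593.407ms @ 10 + 659.341ms (1)
12. 7252.747ms @ 11 + 659.341ms (1)
13. 7912.088ms @ 12 + 1318.681ms (2)
14. 9230.769ms @ 14 + 1318.681ms (2)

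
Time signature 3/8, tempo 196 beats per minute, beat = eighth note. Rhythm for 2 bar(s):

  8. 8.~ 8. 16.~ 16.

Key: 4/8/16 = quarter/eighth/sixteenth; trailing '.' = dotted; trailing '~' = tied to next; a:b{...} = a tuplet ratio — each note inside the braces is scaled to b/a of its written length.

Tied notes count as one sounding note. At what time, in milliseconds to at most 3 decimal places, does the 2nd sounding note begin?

note 2 onset = 3/2b = 459.184ms

1. 0.0ms @ 0 + 459.184ms (3/2)
2. 459.184ms @ 3/2 + 918.367ms (3)
3. 1377.551ms @ 9/2 + 459.184ms (3/2)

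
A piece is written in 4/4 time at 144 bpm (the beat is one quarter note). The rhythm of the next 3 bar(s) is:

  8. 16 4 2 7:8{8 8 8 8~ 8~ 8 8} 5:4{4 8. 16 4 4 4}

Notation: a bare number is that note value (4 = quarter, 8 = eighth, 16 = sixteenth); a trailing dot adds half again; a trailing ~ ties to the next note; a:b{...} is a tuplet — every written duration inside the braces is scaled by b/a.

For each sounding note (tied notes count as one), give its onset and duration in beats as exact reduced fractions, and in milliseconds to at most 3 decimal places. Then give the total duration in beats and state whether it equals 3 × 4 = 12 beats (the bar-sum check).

1) 0.0ms=0b +312.5ms=3/4b
2) 312.5ms=3/4b +104.167ms=1/4b
3) 416.667ms=1b +416.667ms=1b
4) 833.333ms=2b +833.333ms=2b
5) 1666.667ms=4b +238.095ms=4/7b
6) 1904.762ms=32/7b +238.095ms=4/7b
7) 2142.857ms=36/7b +238.095ms=4/7b
8) 2380.952ms=40/7b +714.286ms=12/7b
9) 3095.238ms=52/7b +238.095ms=4/7b
10) 3333.333ms=8b +333.333ms=4/5b
11) 3666.667ms=44/5b +250.0ms=3/5b
12) 3916.667ms=47/5b +83.333ms=1/5b
13) 4000.0ms=48/5b +333.333ms=4/5b
14) 4333.333ms=52/5b +333.333ms=4/5b
15) 4666.667ms=56/5b +333.333ms=4/5b
Σ=12b of 12 (144bpm 4/4) — PASS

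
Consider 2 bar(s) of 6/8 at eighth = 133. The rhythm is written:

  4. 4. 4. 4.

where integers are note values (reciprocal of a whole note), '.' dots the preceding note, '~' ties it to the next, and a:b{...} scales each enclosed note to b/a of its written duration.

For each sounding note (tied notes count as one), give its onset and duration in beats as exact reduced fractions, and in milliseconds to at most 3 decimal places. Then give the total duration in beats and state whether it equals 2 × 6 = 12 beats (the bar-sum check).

1) 0.0ms=0b +1353.383ms=3b
2) 1353.383ms=3b +1353.383ms=3b
3) 2706.767ms=6b +1353.383ms=3b
4) 4060.15ms=9b +1353.383ms=3b
Σ=12b of 12 (133bpm 6/8) — PASS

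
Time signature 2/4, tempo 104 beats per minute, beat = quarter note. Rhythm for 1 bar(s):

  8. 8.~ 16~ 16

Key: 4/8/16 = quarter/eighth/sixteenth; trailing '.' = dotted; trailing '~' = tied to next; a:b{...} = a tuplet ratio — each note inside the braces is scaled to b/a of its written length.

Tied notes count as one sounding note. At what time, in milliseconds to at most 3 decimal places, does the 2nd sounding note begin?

note 2 onset = 3/4b = 432.692ms

1. 0.0ms @ 0 + 432.692ms (3/4)
2. 432.692ms @ 3/4 + 721.154ms (5/4)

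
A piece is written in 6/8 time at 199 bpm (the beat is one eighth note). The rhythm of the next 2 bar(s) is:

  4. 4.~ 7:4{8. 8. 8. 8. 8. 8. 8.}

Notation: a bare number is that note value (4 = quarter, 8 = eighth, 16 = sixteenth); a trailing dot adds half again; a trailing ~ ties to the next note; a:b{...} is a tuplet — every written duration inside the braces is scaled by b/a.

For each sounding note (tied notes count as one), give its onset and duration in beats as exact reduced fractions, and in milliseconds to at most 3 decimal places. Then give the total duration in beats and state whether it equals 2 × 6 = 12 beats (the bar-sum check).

1) 0.0ms=0b +904.523ms=3b
2) 904.523ms=3b +1162.958ms=27/7b
3) 2067.48ms=48/7b +258.435ms=6/7b
4) 2325.915ms=54/7b +258.435ms=6/7b
5) 2584.35ms=60/7b +258.435ms=6/7b
6) 2842.785ms=66/7b +258.435ms=6/7b
7) 3101.22ms=72/7b +258.435ms=6/7b
8) 3359.655ms=78/7b +258.435ms=6/7b
Σ=12b of 12 (199bpm 6/8) — PASS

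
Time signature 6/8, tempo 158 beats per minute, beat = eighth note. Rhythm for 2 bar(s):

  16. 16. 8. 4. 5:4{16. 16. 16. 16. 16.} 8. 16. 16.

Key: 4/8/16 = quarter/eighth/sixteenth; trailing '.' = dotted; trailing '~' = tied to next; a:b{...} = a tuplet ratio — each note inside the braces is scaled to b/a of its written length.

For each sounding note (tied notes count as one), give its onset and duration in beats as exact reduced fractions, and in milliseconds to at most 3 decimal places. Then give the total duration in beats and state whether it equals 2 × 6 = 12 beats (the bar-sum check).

1) 0.0ms=0b +284.81ms=3/4b
2) 284.81ms=3/4b +284.81ms=3/4b
3) 569.62ms=3/2b +569.62ms=3/2b
4) 1139.241ms=3b +1139.241ms=3b
5) 2278.481ms=6b +227.848ms=3/5b
6) 2506.329ms=33/5b +227.848ms=3/5b
7) 2734.177ms=36/5b +227.848ms=3/5b
8) 2962.025ms=39/5b +227.848ms=3/5b
9) 3189.873ms=42/5b +227.848ms=3/5b
10) 3417.722ms=9b +569.62ms=3/2b
11) 3987.342ms=21/2b +284.81ms=3/4b
12) 4272.152ms=45/4b +284.81ms=3/4b
Σ=12b of 12 (158bpm 6/8) — PASS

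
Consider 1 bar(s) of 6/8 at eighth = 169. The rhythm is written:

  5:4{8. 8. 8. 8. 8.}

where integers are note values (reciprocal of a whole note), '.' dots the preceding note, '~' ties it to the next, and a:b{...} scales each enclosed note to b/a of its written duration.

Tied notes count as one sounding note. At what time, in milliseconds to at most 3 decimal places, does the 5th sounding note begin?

1. 0.0ms @ 0 + 426.036ms (6/5)
2. 426.036ms @ 6/5 + 426.036ms (6/5)
3. 852.071ms @ 12/5 + 426.036ms (6/5)
4. 1278.107ms @ 18/5 + 426.036ms (6/5)
5. 1704.142ms @ 24/5 + 426.036ms (6/5)

note 5 onset = 24/5b = 1704.142ms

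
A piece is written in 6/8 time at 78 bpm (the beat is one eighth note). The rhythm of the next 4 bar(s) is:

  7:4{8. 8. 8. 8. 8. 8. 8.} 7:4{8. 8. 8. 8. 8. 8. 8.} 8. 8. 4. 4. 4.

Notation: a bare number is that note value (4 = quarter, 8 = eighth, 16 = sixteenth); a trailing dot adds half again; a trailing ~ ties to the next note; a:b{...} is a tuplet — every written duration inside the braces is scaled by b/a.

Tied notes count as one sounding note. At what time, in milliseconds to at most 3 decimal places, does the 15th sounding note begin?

1. 0.0ms @ 0 + 659.341ms (6/7)
2. 659.341ms @ 6/7 + 659.341ms (6/7)
3. 1318.681ms @ 12/7 + 659.341ms (6/7)
4. 1978.022ms @ 18/7 + 659.341ms (6/7)
5. 2637.363ms @ 24/7 + 659.341ms (6/7)
6. 3296.703ms @ 30/7 + 659.341ms (6/7)
7. 3956.044ms @ 36/7 + 659.341ms (6/7)
8. 4615.385ms @ 6 + 659.341ms (6/7)
9. 5274.725ms @ 48/7 + 659.341ms (6/7)
10. 5934.066ms @ 54/7 + 659.341ms (6/7)
11. 6593.407ms @ 60/7 + 659.341ms (6/7)
12. 7252.747ms @ 66/7 + 659.341ms (6/7)
13. 7912.088ms @ 72/7 + 659.341ms (6/7)
14. 8571.429ms @ 78/7 + 659.341ms (6/7)
15. 9230.769ms @ 12 + 1153.846ms (3/2)
16. 10384.615ms @ 27/2 + 1153.846ms (3/2)
17. 11538.462ms @ 15 + 2307.692ms (3)
18. 13846.154ms @ 18 + 2307.692ms (3)
19. 16153.846ms @ 21 + 2307.692ms (3)

note 15 onset = 12b = 9230.769ms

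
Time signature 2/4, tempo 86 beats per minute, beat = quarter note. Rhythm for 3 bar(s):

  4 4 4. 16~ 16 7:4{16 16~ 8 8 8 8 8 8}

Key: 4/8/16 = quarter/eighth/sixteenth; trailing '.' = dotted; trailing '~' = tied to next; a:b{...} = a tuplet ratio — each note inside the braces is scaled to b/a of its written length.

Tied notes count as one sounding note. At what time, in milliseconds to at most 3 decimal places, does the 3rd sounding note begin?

1. 0.0ms @ 0 + 697.674ms (1)
2. 697.674ms @ 1 + 697.674ms (1)
3. 1395.349ms @ 2 + 1046.512ms (3/2)
4. 2441.86ms @ 7/2 + 348.837ms (1/2)
5. 2790.698ms @ 4 + 99.668ms (1/7)
6. 2890.365ms @ 29/7 + 299.003ms (3/7)
7. 3189.369ms @ 32/7 + 199.336ms (2/7)
8. 3388.704ms @ 34/7 + 199.336ms (2/7)
9. 3588.04ms @ 36/7 + 199.336ms (2/7)
10. 3787.375ms @ 38/7 + 199.336ms (2/7)
11. 3986.711ms @ 40/7 + 199.336ms (2/7)

note 3 onset = 2b = 1395.349ms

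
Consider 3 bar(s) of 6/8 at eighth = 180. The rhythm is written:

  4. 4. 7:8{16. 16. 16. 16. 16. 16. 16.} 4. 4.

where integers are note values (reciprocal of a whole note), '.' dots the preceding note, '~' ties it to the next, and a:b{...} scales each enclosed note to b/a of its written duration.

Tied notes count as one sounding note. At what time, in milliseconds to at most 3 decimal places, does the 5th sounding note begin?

1. 0.0ms @ 0 + 1000.0ms (3)
2. 1000.0ms @ 3 + 1000.0ms (3)
3. 2000.0ms @ 6 + 285.714ms (6/7)
4. 2285.714ms @ 48/7 + 285.714ms (6/7)
5. 2571.429ms @ 54/7 + 285.714ms (6/7)
6. 2857.143ms @ 60/7 + 285.714ms (6/7)
7. 3142.857ms @ 66/7 + 285.714ms (6/7)
8. 3428.571ms @ 72/7 + 285.714ms (6/7)
9. 3714.286ms @ 78/7 + 285.714ms (6/7)
10. 4000.0ms @ 12 + 1000.0ms (3)
11. 5000.0ms @ 15 + 1000.0ms (3)

note 5 onset = 54/7b = 2571.429ms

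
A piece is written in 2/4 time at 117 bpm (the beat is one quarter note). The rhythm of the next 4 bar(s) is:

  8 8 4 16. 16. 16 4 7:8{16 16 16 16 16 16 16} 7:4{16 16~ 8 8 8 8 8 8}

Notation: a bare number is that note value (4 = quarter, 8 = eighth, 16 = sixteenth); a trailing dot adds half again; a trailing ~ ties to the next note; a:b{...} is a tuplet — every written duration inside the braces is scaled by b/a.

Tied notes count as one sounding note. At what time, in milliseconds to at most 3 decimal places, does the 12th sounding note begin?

1. 0.0ms @ 0 + 256.41ms (1/2)
2. 256.41ms @ 1/2 + 256.41ms (1/2)
3. 512.821ms @ 1 + 512.821ms (1)
4. 1025.641ms @ 2 + 192.308ms (3/8)
5. 1217.949ms @ 19/8 + 192.308ms (3/8)
6. 1410.256ms @ 11/4 + 128.205ms (1/4)
7. 1538.462ms @ 3 + 512.821ms (1)
8. 2051.282ms @ 4 + 146.52ms (2/7)
9. 2197.802ms @ 30/7 + 146.52ms (2/7)
10. 2344.322ms @ 32/7 + 146.52ms (2/7)
11. 2490.842ms @ 34/7 + 146.52ms (2/7)
12. 2637.363ms @ 36/7 + 146.52ms (2/7)
13. 2783.883ms @ 38/7 + 146.52ms (2/7)
14. 2930.403ms @ 40/7 + 146.52ms (2/7)
15. 3076.923ms @ 6 + 73.26ms (1/7)
16. 3150.183ms @ 43/7 + 219.78ms (3/7)
17. 3369.963ms @ 46/7 + 146.52ms (2/7)
18. 3516.484ms @ 48/7 + 146.52ms (2/7)
19. 3663.004ms @ 50/7 + 146.52ms (2/7)
20. 3809.524ms @ 52/7 + 146.52ms (2/7)
21. 3956.044ms @ 54/7 + 146.52ms (2/7)

note 12 onset = 36/7b = 2637.363ms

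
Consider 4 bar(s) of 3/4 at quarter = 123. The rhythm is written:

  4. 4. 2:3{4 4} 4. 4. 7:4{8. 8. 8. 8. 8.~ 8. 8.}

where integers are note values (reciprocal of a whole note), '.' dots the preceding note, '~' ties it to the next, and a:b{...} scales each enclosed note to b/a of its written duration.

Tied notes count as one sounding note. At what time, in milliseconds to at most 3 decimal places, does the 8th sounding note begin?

1. 0.0ms @ 0 + 731.707ms (3/2)
2. 731.707ms @ 3/2 + 731.707ms (3/2)
3. 1463.415ms @ 3 + 731.707ms (3/2)
4. 2195.122ms @ 9/2 + 731.707ms (3/2)
5. 2926.829ms @ 6 + 731.707ms (3/2)
6. 3658.537ms @ 15/2 + 731.707ms (3/2)
7. 4390.244ms @ 9 + 209.059ms (3/7)
8. 4599.303ms @ 66/7 + 209.059ms (3/7)
9. 4808.362ms @ 69/7 + 209.059ms (3/7)
10. 5017.422ms @ 72/7 + 209.059ms (3/7)
11. 5226.481ms @ 75/7 + 418.118ms (6/7)
12. 5644.599ms @ 81/7 + 209.059ms (3/7)

note 8 onset = 66/7b = 4599.303ms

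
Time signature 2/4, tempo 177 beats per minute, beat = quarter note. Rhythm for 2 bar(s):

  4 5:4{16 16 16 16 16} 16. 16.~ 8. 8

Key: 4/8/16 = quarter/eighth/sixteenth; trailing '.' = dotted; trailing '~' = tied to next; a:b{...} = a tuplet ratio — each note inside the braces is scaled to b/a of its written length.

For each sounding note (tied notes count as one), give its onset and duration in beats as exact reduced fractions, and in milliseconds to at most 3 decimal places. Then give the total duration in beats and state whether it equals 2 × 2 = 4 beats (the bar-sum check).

1) 0.0ms=0b +338.983ms=1b
2) 338.983ms=1b +67.797ms=1/5b
3) 406.78ms=6/5b +67.797ms=1/5b
4) 474.576ms=7/5b +67.797ms=1/5b
5) 542.373ms=8/5b +67.797ms=1/5b
6) 610.169ms=9/5b +67.797ms=1/5b
7) 677.966ms=2b +127.119ms=3/8b
8) 805.085ms=19/8b +381.356ms=9/8b
9) 1186.441ms=7/2b +169.492ms=1/2b
Σ=4b of 4 (177bpm 2/4) — PASS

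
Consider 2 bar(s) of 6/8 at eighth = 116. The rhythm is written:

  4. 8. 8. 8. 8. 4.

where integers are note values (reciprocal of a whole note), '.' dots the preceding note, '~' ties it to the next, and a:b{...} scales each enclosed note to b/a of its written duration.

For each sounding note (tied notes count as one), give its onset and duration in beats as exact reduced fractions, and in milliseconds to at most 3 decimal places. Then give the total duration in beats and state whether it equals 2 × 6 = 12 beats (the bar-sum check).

1) 0.0ms=0b +1551.724ms=3b
2) 1551.724ms=3b +775.862ms=3/2b
3) 2327.586ms=9/2b +775.862ms=3/2b
4) 3103.448ms=6b +775.862ms=3/2b
5) 3879.31ms=15/2b +775.862ms=3/2b
6) 4655.172ms=9b +1551.724ms=3b
Σ=12b of 12 (116bpm 6/8) — PASS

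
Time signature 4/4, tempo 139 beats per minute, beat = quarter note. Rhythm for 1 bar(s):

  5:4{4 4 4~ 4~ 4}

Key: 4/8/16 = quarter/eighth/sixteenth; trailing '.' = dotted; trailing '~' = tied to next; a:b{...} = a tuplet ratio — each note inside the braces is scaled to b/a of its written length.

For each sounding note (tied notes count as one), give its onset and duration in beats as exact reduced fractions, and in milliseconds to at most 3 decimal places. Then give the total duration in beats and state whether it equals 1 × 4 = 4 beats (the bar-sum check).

1) 0.0ms=0b +345.324ms=4/5b
2) 345.324ms=4/5b +345.324ms=4/5b
3) 690.647ms=8/5b +1035.971ms=12/5b
Σ=4b of 4 (139bpm 4/4) — PASS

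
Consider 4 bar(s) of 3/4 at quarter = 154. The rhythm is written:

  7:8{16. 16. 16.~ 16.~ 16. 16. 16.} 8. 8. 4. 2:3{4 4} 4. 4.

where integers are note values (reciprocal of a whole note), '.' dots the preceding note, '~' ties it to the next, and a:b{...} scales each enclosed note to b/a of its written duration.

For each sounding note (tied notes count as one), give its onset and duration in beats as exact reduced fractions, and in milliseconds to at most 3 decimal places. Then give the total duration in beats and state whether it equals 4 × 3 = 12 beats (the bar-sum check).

1) 0.0ms=0b +166.976ms=3/7b
2) 166.976ms=3/7b +166.976ms=3/7b
3) 333.952ms=6/7b +500.928ms=9/7b
4) 834.879ms=15/7b +166.976ms=3/7b
5) 1001.855ms=18/7b +166.976ms=3/7b
6) 1168.831ms=3b +292.208ms=3/4b
7) 1461.039ms=15/4b +292.208ms=3/4b
8) 1753.247ms=9/2b +584.416ms=3/2b
9) 2337.662ms=6b +584.416ms=3/2b
10) 2922.078ms=15/2b +584.416ms=3/2b
11) 3506.494ms=9b +584.416ms=3/2b
12) 4090.909ms=21/2b +584.416ms=3/2b
Σ=12b of 12 (154bpm 3/4) — PASS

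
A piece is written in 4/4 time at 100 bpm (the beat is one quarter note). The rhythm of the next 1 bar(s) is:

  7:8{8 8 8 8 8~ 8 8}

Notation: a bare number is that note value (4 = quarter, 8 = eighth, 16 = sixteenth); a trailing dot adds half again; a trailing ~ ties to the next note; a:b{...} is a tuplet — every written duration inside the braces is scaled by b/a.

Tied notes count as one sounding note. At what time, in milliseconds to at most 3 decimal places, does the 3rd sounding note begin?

1. 0.0ms @ 0 + 342.857ms (4/7)
2. 342.857ms @ 4/7 + 342.857ms (4/7)
3. 685.714ms @ 8/7 + 342.857ms (4/7)
4. 1028.571ms @ 12/7 + 342.857ms (4/7)
5. 1371.429ms @ 16/7 + 685.714ms (8/7)
6. 2057.143ms @ 24/7 + 342.857ms (4/7)

note 3 onset = 8/7b = 685.714ms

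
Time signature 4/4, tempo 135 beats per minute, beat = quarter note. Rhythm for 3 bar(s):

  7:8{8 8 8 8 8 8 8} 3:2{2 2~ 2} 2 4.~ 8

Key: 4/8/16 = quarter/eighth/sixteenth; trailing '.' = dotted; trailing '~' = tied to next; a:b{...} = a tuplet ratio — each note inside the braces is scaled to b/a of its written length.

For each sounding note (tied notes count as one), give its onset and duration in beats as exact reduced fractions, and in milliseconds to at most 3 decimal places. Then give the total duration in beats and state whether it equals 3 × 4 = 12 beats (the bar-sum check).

1) 0.0ms=0b +253.968ms=4/7b
2) 253.968ms=4/7b +253.968ms=4/7b
3) 507.937ms=8/7b +253.968ms=4/7b
4) 761.905ms=12/7b +253.968ms=4/7b
5) 1015.873ms=16/7b +253.968ms=4/7b
6) 1269.841ms=20/7b +253.968ms=4/7b
7) 1523.81ms=24/7b +253.968ms=4/7b
8) 1777.778ms=4b +592.593ms=4/3b
9) 2370.37ms=16/3b +1185.185ms=8/3b
10) 3555.556ms=8b +888.889ms=2b
11) 4444.444ms=10b +888.889ms=2b
Σ=12b of 12 (135bpm 4/4) — PASS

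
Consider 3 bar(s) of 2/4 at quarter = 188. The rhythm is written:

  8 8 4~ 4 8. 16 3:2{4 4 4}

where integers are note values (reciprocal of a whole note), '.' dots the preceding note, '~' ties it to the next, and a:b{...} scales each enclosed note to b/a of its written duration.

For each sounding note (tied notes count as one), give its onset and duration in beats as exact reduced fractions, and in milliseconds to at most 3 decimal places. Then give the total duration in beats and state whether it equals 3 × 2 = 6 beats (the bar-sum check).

1) 0.0ms=0b +159.574ms=1/2b
2) 159.574ms=1/2b +159.574ms=1/2b
3) 319.149ms=1b +638.298ms=2b
4) 957.447ms=3b +239.362ms=3/4b
5) 1196.809ms=15/4b +79.787ms=1/4b
6) 1276.596ms=4b +212.766ms=2/3b
7) 1489.362ms=14/3b +212.766ms=2/3b
8) 1702.128ms=16/3b +212.766ms=2/3b
Σ=6b of 6 (188bpm 2/4) — PASS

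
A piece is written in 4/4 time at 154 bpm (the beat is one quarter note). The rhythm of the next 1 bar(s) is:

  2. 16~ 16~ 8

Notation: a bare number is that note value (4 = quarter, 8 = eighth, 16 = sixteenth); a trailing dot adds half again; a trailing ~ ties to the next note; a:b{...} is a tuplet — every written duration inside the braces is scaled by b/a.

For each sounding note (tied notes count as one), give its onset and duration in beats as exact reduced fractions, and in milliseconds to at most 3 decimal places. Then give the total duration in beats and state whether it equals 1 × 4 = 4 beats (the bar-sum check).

1) 0.0ms=0b +1168.831ms=3b
2) 1168.831ms=3b +389.61ms=1b
Σ=4b of 4 (154bpm 4/4) — PASS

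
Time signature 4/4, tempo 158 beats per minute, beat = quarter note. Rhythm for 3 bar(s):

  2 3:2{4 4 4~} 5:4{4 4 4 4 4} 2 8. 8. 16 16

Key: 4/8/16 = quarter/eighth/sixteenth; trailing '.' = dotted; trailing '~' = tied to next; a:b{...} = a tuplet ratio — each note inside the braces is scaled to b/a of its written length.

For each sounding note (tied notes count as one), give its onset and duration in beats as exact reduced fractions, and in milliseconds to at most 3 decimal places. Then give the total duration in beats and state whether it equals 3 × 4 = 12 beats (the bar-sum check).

1) 0.0ms=0b +759.494ms=2b
2) 759.494ms=2b +253.165ms=2/3b
3) 1012.658ms=8/3b +253.165ms=2/3b
4) 1265.823ms=10/3b +556.962ms=22/15b
5) 1822.785ms=24/5b +303.797ms=4/5b
6) 2126.582ms=28/5b +303.797ms=4/5b
7) 2430.38ms=32/5b +303.797ms=4/5b
8) 2734.177ms=36/5b +303.797ms=4/5b
9) 3037.975ms=8b +759.494ms=2b
10) 3797.468ms=10b +284.81ms=3/4b
11) 4082.278ms=43/4b +284.81ms=3/4b
12) 4367.089ms=23/2b +94.937ms=1/4b
13) 4462.025ms=47/4b +94.937ms=1/4b
Σ=12b of 12 (158bpm 4/4) — PASS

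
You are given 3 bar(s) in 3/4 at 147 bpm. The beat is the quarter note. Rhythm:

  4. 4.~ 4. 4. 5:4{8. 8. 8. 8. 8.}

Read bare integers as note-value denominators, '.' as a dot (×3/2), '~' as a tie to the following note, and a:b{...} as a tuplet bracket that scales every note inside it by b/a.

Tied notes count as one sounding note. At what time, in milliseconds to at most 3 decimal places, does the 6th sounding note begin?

1. 0.0ms @ 0 + 612.245ms (3/2)
2. 612.245ms @ 3/2 + 1224.49ms (3)
3. 1836.735ms @ 9/2 + 612.245ms (3/2)
4. 2448.98ms @ 6 + 244.898ms (3/5)
5. 2693.878ms @ 33/5 + 244.898ms (3/5)
6. 2938.776ms @ 36/5 + 244.898ms (3/5)
7. 3183.673ms @ 39/5 + 244.898ms (3/5)
8. 3428.571ms @ 42/5 + 244.898ms (3/5)

note 6 onset = 36/5b = 2938.776ms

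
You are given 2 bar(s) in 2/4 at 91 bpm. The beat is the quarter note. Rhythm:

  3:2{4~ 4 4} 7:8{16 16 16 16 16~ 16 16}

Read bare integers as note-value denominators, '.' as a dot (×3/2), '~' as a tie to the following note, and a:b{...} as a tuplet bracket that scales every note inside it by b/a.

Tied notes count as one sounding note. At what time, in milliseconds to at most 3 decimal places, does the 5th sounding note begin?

1. 0.0ms @ 0 + 879.121ms (4/3)
2. 879.121ms @ 4/3 + 439.56ms (2/3)
3. 1318.681ms @ 2 + 188.383ms (2/7)
4. 1507.064ms @ 16/7 + 188.383ms (2/7)
5. 1695.447ms @ 18/7 + 188.383ms (2/7)
6. 1883.83ms @ 20/7 + 188.383ms (2/7)
7. 2072.214ms @ 22/7 + 376.766ms (4/7)
8. 2448.98ms @ 26/7 + 188.383ms (2/7)

note 5 onset = 18/7b = 1695.447ms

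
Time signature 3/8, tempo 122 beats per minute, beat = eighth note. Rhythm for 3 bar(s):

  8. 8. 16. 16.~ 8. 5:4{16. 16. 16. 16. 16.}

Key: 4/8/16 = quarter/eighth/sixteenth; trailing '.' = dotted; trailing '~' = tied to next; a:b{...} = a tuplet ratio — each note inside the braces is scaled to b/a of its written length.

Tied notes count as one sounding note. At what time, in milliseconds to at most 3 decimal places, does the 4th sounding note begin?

1. 0.0ms @ 0 + 737.705ms (3/2)
2. 737.705ms @ 3/2 + 737.705ms (3/2)
3. 1475.41ms @ 3 + 368.852ms (3/4)
4. 1844.262ms @ 15/4 + 1106.557ms (9/4)
5. 2950.82ms @ 6 + 295.082ms (3/5)
6. 3245.902ms @ 33/5 + 295.082ms (3/5)
7. 3540.984ms @ 36/5 + 295.082ms (3/5)
8. 3836.066ms @ 39/5 + 295.082ms (3/5)
9. 4131.148ms @ 42/5 + 295.082ms (3/5)

note 4 onset = 15/4b = 1844.262ms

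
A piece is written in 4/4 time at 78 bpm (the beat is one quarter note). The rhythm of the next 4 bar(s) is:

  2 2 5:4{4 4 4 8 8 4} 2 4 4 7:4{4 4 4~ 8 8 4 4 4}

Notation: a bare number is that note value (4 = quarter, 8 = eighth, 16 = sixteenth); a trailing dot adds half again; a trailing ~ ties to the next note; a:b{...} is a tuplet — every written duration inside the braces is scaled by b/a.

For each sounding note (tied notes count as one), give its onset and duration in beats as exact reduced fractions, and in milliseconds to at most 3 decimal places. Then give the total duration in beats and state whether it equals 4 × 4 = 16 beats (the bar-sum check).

1) 0.0ms=0b +1538.462ms=2b
2) 1538.462ms=2b +1538.462ms=2b
3) 3076.923ms=4b +615.385ms=4/5b
4) 3692.308ms=24/5b +615.385ms=4/5b
5) 4307.692ms=28/5b +615.385ms=4/5b
6) 4923.077ms=32/5b +307.692ms=2/5b
7) 5230.769ms=34/5b +307.692ms=2/5b
8) 5538.462ms=36/5b +615.385ms=4/5b
9) 6153.846ms=8b +1538.462ms=2b
10) 7692.308ms=10b +769.231ms=1b
11) 8461.538ms=11b +769.231ms=1b
12) 9230.769ms=12b +439.56ms=4/7b
13) 9670.33ms=88/7b +439.56ms=4/7b
14) 10109.89ms=92/7b +659.341ms=6/7b
15) 10769.231ms=14b +219.78ms=2/7b
16) 10989.011ms=100/7b +439.56ms=4/7b
17) 11428.571ms=104/7b +439.56ms=4/7b
18) 11868.132ms=108/7b +439.56ms=4/7b
Σ=16b of 16 (78bpm 4/4) — PASS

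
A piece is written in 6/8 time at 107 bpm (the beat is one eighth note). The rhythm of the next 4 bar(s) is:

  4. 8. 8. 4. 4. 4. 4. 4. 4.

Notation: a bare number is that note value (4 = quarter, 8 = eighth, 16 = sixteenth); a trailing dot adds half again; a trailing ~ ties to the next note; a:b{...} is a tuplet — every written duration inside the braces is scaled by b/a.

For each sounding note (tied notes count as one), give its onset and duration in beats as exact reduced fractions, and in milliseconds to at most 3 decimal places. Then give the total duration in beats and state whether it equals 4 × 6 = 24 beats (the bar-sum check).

1) 0.0ms=0b +1682.243ms=3b
2) 1682.243ms=3b +841.121ms=3/2b
3) 2523.364ms=9/2b +841.121ms=3/2b
4) 3364.486ms=6b +1682.243ms=3b
5) 5046.729ms=9b +1682.243ms=3b
6) 6728.972ms=12b +1682.243ms=3b
7) 8411.215ms=15b +1682.243ms=3b
8) 10093.458ms=18b +1682.243ms=3b
9) 11775.701ms=21b +1682.243ms=3b
Σ=24b of 24 (107bpm 6/8) — PASS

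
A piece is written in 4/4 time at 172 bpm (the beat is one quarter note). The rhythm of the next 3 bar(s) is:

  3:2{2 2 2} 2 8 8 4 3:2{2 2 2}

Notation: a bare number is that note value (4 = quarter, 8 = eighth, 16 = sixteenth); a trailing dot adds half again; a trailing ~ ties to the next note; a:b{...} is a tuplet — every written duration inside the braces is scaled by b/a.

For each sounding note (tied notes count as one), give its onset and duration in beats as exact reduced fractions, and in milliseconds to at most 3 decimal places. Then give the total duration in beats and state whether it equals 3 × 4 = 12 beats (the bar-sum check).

1) 0.0ms=0b +465.116ms=4/3b
2) 465.116ms=4/3b +465.116ms=4/3b
3) 930.233ms=8/3b +465.116ms=4/3b
4) 1395.349ms=4b +697.674ms=2b
5) 2093.023ms=6b +174.419ms=1/2b
6) 2267.442ms=13/2b +174.419ms=1/2b
7) 2441.86ms=7b +348.837ms=1b
8) 2790.698ms=8b +465.116ms=4/3b
9) 3255.814ms=28/3b +465.116ms=4/3b
10) 3720.93ms=32/3b +465.116ms=4/3b
Σ=12b of 12 (172bpm 4/4) — PASS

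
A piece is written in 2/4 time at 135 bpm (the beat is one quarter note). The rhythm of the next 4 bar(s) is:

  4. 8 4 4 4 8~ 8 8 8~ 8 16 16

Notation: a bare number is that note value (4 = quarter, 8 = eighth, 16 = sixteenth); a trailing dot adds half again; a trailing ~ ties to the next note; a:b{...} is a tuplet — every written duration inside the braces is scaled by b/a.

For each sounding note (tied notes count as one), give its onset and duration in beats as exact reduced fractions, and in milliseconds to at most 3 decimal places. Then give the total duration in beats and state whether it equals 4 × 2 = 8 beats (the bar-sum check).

1) 0.0ms=0b +666.667ms=3/2b
2) 666.667ms=3/2b +222.222ms=1/2b
3) 888.889ms=2b +444.444ms=1b
4) 1333.333ms=3b +444.444ms=1b
5) 1777.778ms=4b +444.444ms=1b
6) 2222.222ms=5b +444.444ms=1b
7) 2666.667ms=6b +222.222ms=1/2b
8) 2888.889ms=13/2b +444.444ms=1b
9) 3333.333ms=15/2b +111.111ms=1/4b
10) 3444.444ms=31/4b +111.111ms=1/4b
Σ=8b of 8 (135bpm 2/4) — PASS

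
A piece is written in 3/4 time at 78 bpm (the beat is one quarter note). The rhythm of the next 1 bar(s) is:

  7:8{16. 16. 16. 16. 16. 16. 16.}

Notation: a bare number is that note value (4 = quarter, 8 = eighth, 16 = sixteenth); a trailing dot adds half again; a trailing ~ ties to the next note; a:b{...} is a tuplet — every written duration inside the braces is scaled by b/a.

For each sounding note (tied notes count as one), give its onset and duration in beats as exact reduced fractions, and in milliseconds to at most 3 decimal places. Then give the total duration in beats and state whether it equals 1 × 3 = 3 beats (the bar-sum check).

1) 0.0ms=0b +329.67ms=3/7b
2) 329.67ms=3/7b +329.67ms=3/7b
3) 659.341ms=6/7b +329.67ms=3/7b
4) 989.011ms=9/7b +329.67ms=3/7b
5) 1318.681ms=12/7b +329.67ms=3/7b
6) 1648.352ms=15/7b +329.67ms=3/7b
7) 1978.022ms=18/7b +329.67ms=3/7b
Σ=3b of 3 (78bpm 3/4) — PASS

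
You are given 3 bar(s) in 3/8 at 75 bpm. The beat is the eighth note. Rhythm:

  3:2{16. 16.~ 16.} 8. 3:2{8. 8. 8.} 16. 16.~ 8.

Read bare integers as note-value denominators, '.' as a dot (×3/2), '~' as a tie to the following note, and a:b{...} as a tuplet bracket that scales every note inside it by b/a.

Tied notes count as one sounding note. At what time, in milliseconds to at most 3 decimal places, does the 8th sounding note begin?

1. 0.0ms @ 0 + 400.0ms (1/2)
2. 400.0ms @ 1/2 + 800.0ms (1)
3. 1200.0ms @ 3/2 + 1200.0ms (3/2)
4. 2400.0ms @ 3 + 800.0ms (1)
5. 3200.0ms @ 4 + 800.0ms (1)
6. 4000.0ms @ 5 + 800.0ms (1)
7. 4800.0ms @ 6 + 600.0ms (3/4)
8. 5400.0ms @ 27/4 + 1800.0ms (9/4)

note 8 onset = 27/4b = 5400.0ms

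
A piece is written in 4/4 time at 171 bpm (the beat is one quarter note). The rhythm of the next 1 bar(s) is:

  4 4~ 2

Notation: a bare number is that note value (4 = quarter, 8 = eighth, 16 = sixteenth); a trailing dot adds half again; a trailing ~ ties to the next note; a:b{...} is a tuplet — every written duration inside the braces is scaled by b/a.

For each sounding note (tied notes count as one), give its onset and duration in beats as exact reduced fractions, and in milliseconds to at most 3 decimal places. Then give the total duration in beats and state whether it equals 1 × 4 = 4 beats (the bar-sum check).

1) 0.0ms=0b +350.877ms=1b
2) 350.877ms=1b +1052.632ms=3b
Σ=4b of 4 (171bpm 4/4) — PASS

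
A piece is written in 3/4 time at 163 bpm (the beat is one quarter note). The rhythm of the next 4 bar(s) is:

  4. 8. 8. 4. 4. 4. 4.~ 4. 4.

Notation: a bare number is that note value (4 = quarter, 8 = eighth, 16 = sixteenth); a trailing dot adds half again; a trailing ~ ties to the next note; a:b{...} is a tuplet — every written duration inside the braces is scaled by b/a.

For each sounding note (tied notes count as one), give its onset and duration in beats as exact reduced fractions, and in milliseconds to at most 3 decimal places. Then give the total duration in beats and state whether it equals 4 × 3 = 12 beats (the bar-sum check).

1) 0.0ms=0b +552.147ms=3/2b
2) 552.147ms=3/2b +276.074ms=3/4b
3) 828.221ms=9/4b +276.074ms=3/4b
4) 1104.294ms=3b +552.147ms=3/2b
5) 1656.442ms=9/2b +552.147ms=3/2b
6) 2208.589ms=6b +552.147ms=3/2b
7) 2760.736ms=15/2b +1104.294ms=3b
8) 3865.031ms=21/2b +552.147ms=3/2b
Σ=12b of 12 (163bpm 3/4) — PASS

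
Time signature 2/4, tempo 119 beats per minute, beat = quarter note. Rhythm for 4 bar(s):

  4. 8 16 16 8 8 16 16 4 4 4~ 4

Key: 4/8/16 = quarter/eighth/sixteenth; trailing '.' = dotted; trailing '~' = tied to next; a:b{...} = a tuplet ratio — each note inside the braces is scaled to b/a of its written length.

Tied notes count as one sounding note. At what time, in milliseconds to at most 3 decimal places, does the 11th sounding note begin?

note 11 onset = 6b = 3025.21ms

1. 0.0ms @ 0 + 756.303ms (3/2)
2. 756.303ms @ 3/2 + 252.101ms (1/2)
3. 1008.403ms @ 2 + 126.05ms (1/4)
4. 1134.454ms @ 9/4 + 126.05ms (1/4)
5. 1260.504ms @ 5/2 + 252.101ms (1/2)
6. 1512.605ms @ 3 + 252.101ms (1/2)
7. 1764.706ms @ 7/2 + 126.05ms (1/4)
8. 1890.756ms @ 15/4 + 126.05ms (1/4)
9. 2016.807ms @ 4 + 504.202ms (1)
10. 2521.008ms @ 5 + 504.202ms (1)
11. 3025.21ms @ 6 + 1008.403ms (2)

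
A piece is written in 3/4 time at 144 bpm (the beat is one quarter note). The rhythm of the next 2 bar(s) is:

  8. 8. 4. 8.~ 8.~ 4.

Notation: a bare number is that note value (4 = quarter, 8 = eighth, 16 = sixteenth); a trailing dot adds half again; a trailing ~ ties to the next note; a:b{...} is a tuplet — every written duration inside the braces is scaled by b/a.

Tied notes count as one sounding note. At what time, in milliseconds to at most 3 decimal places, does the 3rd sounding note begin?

note 3 onset = 3/2b = 625.0ms

1. 0.0ms @ 0 + 312.5ms (3/4)
2. 312.5ms @ 3/4 + 312.5ms (3/4)
3. 625.0ms @ 3/2 + 625.0ms (3/2)
4. 1250.0ms @ 3 + 1250.0ms (3)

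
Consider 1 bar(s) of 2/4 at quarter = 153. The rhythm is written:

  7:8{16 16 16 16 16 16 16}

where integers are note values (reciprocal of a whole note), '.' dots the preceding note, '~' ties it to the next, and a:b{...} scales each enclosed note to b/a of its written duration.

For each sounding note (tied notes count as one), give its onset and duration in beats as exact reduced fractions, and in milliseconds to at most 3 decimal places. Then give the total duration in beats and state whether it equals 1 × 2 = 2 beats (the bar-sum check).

1) 0.0ms=0b +112.045ms=2/7b
2) 112.045ms=2/7b +112.045ms=2/7b
3) 224.09ms=4/7b +112.045ms=2/7b
4) 336.134ms=6/7b +112.045ms=2/7b
5) 448.179ms=8/7b +112.045ms=2/7b
6) 560.224ms=10/7b +112.045ms=2/7b
7) 672.269ms=12/7b +112.045ms=2/7b
Σ=2b of 2 (153bpm 2/4) — PASS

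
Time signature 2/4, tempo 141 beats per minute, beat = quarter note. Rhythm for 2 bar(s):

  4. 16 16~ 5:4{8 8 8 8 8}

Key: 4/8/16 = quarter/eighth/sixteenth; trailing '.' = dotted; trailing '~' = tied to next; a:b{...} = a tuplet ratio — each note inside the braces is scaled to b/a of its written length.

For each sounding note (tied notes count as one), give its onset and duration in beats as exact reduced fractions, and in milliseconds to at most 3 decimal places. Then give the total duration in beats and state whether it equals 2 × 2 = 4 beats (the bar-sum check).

1) 0.0ms=0b +638.298ms=3/2b
2) 638.298ms=3/2b +106.383ms=1/4b
3) 744.681ms=7/4b +276.596ms=13/20b
4) 1021.277ms=12/5b +170.213ms=2/5b
5) 1191.489ms=14/5b +170.213ms=2/5b
6) 1361.702ms=16/5b +170.213ms=2/5b
7) 1531.915ms=18/5b +170.213ms=2/5b
Σ=4b of 4 (141bpm 2/4) — PASS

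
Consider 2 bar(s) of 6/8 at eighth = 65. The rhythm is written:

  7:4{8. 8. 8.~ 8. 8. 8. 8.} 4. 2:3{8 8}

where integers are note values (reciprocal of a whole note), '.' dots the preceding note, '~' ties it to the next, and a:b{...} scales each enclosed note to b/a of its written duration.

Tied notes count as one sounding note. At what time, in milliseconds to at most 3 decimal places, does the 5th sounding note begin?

note 5 onset = 30/7b = 3956.044ms

1. 0.0ms @ 0 + 791.209ms (6/7)
2. 791.209ms @ 6/7 + 791.209ms (6/7)
3. 1582.418ms @ 12/7 + 1582.418ms (12/7)
4. 3164.835ms @ 24/7 + 791.209ms (6/7)
5. 3956.044ms @ 30/7 + 791.209ms (6/7)
6. 4747.253ms @ 36/7 + 791.209ms (6/7)
7. 5538.462ms @ 6 + 2769.231ms (3)
8. 8307.692ms @ 9 + 1384.615ms (3/2)
9. 9692.308ms @ 21/2 + 1384.615ms (3/2)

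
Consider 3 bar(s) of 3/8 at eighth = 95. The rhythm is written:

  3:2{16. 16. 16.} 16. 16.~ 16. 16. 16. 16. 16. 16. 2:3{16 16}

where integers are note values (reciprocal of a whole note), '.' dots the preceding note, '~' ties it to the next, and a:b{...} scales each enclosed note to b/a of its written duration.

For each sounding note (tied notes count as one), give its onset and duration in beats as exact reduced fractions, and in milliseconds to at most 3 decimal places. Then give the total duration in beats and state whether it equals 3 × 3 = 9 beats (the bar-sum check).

1) 0.0ms=0b +315.789ms=1/2b
2) 315.789ms=1/2b +315.789ms=1/2b
3) 631.579ms=1b +315.789ms=1/2b
4) 947.368ms=3/2b +473.684ms=3/4b
5) 1421.053ms=9/4b +947.368ms=3/2b
6) 2368.421ms=15/4b +473.684ms=3/4b
7) 2842.105ms=9/2b +473.684ms=3/4b
8) 3315.789ms=21/4b +473.684ms=3/4b
9) 3789.474ms=6b +473.684ms=3/4b
10) 4263.158ms=27/4b +473.684ms=3/4b
11) 4736.842ms=15/2b +473.684ms=3/4b
12) 5210.526ms=33/4b +473.684ms=3/4b
Σ=9b of 9 (95bpm 3/8) — PASS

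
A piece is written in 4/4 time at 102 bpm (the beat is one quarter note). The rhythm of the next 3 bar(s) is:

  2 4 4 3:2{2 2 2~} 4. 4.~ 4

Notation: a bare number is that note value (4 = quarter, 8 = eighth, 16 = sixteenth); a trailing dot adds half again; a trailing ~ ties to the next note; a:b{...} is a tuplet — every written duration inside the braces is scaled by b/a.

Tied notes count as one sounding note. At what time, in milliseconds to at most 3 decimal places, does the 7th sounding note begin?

note 7 onset = 19/2b = 5588.235ms

1. 0.0ms @ 0 + 1176.471ms (2)
2. 1176.471ms @ 2 + 588.235ms (1)
3. 1764.706ms @ 3 + 588.235ms (1)
4. 2352.941ms @ 4 + 784.314ms (4/3)
5. 3137.255ms @ 16/3 + 784.314ms (4/3)
6. 3921.569ms @ 20/3 + 1666.667ms (17/6)
7. 5588.235ms @ 19/2 + 1470.588ms (5/2)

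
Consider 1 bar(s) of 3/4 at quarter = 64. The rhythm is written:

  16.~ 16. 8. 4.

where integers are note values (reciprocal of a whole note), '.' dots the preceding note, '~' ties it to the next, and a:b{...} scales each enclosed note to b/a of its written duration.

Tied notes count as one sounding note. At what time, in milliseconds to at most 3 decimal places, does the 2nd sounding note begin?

note 2 onset = 3/4b = 703.125ms

1. 0.0ms @ 0 + 703.125ms (3/4)
2. 703.125ms @ 3/4 + 703.125ms (3/4)
3. 1406.25ms @ 3/2 + 1406.25ms (3/2)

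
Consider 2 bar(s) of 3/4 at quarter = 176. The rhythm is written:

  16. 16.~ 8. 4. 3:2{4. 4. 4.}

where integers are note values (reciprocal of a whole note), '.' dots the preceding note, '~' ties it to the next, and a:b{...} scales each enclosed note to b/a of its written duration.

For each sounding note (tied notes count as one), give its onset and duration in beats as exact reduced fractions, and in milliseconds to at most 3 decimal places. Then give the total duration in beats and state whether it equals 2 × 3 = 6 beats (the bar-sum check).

1) 0.0ms=0b +127.841ms=3/8b
2) 127.841ms=3/8b +383.523ms=9/8b
3) 511.364ms=3/2b +511.364ms=3/2b
4) 1022.727ms=3b +340.909ms=1b
5) 1363.636ms=4b +340.909ms=1b
6) 1704.545ms=5b +340.909ms=1b
Σ=6b of 6 (176bpm 3/4) — PASS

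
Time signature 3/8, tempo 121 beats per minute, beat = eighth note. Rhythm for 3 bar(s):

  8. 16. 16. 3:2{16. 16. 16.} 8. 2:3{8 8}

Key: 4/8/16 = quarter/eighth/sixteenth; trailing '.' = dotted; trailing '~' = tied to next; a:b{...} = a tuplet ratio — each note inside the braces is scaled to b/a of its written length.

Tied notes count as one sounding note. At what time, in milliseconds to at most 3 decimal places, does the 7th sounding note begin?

1. 0.0ms @ 0 + 743.802ms (3/2)
2. 743.802ms @ 3/2 + 371.901ms (3/4)
3. 1115.702ms @ 9/4 + 371.901ms (3/4)
4. 1487.603ms @ 3 + 247.934ms (1/2)
5. 1735.537ms @ 7/2 + 247.934ms (1/2)
6. 1983.471ms @ 4 + 247.934ms (1/2)
7. 2231.405ms @ 9/2 + 743.802ms (3/2)
8. 2975.207ms @ 6 + 743.802ms (3/2)
9. 3719.008ms @ 15/2 + 743.802ms (3/2)

note 7 onset = 9/2b = 2231.405ms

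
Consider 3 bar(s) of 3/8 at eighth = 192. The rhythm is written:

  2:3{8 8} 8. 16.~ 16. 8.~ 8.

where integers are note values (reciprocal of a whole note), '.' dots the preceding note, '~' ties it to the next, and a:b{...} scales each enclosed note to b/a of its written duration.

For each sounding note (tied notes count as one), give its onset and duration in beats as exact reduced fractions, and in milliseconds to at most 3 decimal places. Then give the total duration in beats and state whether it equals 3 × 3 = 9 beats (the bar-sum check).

1) 0.0ms=0b +468.75ms=3/2b
2) 468.75ms=3/2b +468.75ms=3/2b
3) 937.5ms=3b +468.75ms=3/2b
4) 1406.25ms=9/2b +468.75ms=3/2b
5) 1875.0ms=6b +937.5ms=3b
Σ=9b of 9 (192bpm 3/8) — PASS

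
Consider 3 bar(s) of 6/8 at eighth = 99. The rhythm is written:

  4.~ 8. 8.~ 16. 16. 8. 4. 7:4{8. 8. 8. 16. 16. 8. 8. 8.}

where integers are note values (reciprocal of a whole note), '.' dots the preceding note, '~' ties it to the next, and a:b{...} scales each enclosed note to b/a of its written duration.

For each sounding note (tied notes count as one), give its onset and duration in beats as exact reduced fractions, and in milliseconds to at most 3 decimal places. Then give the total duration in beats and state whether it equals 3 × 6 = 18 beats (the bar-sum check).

1) 0.0ms=0b +2727.273ms=9/2b
2) 2727.273ms=9/2b +1363.636ms=9/4b
3) 4090.909ms=27/4b +454.545ms=3/4b
4) 4545.455ms=15/2b +909.091ms=3/2b
5) 5454.545ms=9b +1818.182ms=3b
6) 7272.727ms=12b +519.481ms=6/7b
7) 7792.208ms=90/7b +519.481ms=6/7b
8) 8311.688ms=96/7b +519.481ms=6/7b
9) 8831.169ms=102/7b +259.74ms=3/7b
10) 9090.909ms=15b +259.74ms=3/7b
11) 9350.649ms=108/7b +519.481ms=6/7b
12) 9870.13ms=114/7b +519.481ms=6/7b
13) 10389.61ms=120/7b +519.481ms=6/7b
Σ=18b of 18 (99bpm 6/8) — PASS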